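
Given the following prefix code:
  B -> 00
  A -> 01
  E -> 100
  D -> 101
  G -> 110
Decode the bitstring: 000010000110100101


Decoding step by step:
Bits 00 -> B
Bits 00 -> B
Bits 100 -> E
Bits 00 -> B
Bits 110 -> G
Bits 100 -> E
Bits 101 -> D


Decoded message: BBEBGED


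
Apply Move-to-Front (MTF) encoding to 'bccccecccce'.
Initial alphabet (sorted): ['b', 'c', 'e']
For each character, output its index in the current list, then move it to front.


MTF encoding:
'b': index 0 in ['b', 'c', 'e'] -> ['b', 'c', 'e']
'c': index 1 in ['b', 'c', 'e'] -> ['c', 'b', 'e']
'c': index 0 in ['c', 'b', 'e'] -> ['c', 'b', 'e']
'c': index 0 in ['c', 'b', 'e'] -> ['c', 'b', 'e']
'c': index 0 in ['c', 'b', 'e'] -> ['c', 'b', 'e']
'e': index 2 in ['c', 'b', 'e'] -> ['e', 'c', 'b']
'c': index 1 in ['e', 'c', 'b'] -> ['c', 'e', 'b']
'c': index 0 in ['c', 'e', 'b'] -> ['c', 'e', 'b']
'c': index 0 in ['c', 'e', 'b'] -> ['c', 'e', 'b']
'c': index 0 in ['c', 'e', 'b'] -> ['c', 'e', 'b']
'e': index 1 in ['c', 'e', 'b'] -> ['e', 'c', 'b']


Output: [0, 1, 0, 0, 0, 2, 1, 0, 0, 0, 1]


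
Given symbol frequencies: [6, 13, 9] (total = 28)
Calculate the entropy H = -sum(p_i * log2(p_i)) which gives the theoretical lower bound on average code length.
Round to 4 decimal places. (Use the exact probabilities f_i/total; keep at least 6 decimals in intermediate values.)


Per-symbol terms -p_i * log2(p_i) with p_i = f_i/28:
  p = 6/28 = 0.214286: log2(p) = -2.222392, -p*log2(p) = 0.476227
  p = 13/28 = 0.464286: log2(p) = -1.106915, -p*log2(p) = 0.513925
  p = 9/28 = 0.321429: log2(p) = -1.637430, -p*log2(p) = 0.526317
H = 0.476227 + 0.513925 + 0.526317 = 1.516469

H = 1.5165 bits/symbol


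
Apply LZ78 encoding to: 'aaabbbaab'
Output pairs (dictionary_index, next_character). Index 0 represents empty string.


LZ78 encoding steps:
Dictionary: {0: ''}
Step 1: w='' (idx 0), next='a' -> output (0, 'a'), add 'a' as idx 1
Step 2: w='a' (idx 1), next='a' -> output (1, 'a'), add 'aa' as idx 2
Step 3: w='' (idx 0), next='b' -> output (0, 'b'), add 'b' as idx 3
Step 4: w='b' (idx 3), next='b' -> output (3, 'b'), add 'bb' as idx 4
Step 5: w='aa' (idx 2), next='b' -> output (2, 'b'), add 'aab' as idx 5


Encoded: [(0, 'a'), (1, 'a'), (0, 'b'), (3, 'b'), (2, 'b')]


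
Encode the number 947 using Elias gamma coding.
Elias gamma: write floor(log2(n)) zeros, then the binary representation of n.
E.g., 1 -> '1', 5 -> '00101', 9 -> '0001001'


num_bits = floor(log2(947)) + 1 = 10
leading_zeros = num_bits - 1 = 9
binary(947) = 1110110011

Elias gamma(947) = '000000000' + '1110110011' = 0000000001110110011 (19 bits)


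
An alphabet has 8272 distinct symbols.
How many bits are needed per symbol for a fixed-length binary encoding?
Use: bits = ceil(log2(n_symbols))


log2(8272) = 13.014
Bracket: 2^13 = 8192 < 8272 <= 2^14 = 16384
So ceil(log2(8272)) = 14

bits = ceil(log2(8272)) = ceil(13.014) = 14 bits


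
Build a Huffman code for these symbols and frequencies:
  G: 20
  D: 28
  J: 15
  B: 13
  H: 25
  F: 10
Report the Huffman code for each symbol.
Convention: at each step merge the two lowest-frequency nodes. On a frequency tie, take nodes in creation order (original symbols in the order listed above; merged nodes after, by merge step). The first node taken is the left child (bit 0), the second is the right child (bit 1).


Huffman tree construction:
Step 1: Merge F(10) + B(13) = 23
Step 2: Merge J(15) + G(20) = 35
Step 3: Merge (F+B)(23) + H(25) = 48
Step 4: Merge D(28) + (J+G)(35) = 63
Step 5: Merge ((F+B)+H)(48) + (D+(J+G))(63) = 111
Read each symbol's code off the tree from the root (left child = 0, right child = 1).

Codes:
  G: 111 (length 3)
  D: 10 (length 2)
  J: 110 (length 3)
  B: 001 (length 3)
  H: 01 (length 2)
  F: 000 (length 3)
Average code length: 280/111 = 2.5225 bits/symbol


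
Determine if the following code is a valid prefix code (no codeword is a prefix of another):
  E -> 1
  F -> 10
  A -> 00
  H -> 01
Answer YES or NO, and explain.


Checking each pair (does one codeword prefix another?):
  E='1' vs F='10': prefix -- VIOLATION

NO -- this is NOT a valid prefix code. E (1) is a prefix of F (10).


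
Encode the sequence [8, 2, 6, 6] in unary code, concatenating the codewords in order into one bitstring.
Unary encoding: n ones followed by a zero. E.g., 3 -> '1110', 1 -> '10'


Encode each number as n ones followed by a terminating 0:
  8 -> 111111110 (9 bits)
  2 -> 110 (3 bits)
  6 -> 1111110 (7 bits)
  6 -> 1111110 (7 bits)
Total length = 9 + 3 + 7 + 7 = 26 bits.

Unary([8, 2, 6, 6]) = 11111111011011111101111110 (26 bits)


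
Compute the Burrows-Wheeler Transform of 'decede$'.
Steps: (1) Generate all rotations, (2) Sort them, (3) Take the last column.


Rotations (sorted):
  0: $decede -> last char: e
  1: cede$de -> last char: e
  2: de$dece -> last char: e
  3: decede$ -> last char: $
  4: e$deced -> last char: d
  5: ecede$d -> last char: d
  6: ede$dec -> last char: c


BWT = eee$ddc


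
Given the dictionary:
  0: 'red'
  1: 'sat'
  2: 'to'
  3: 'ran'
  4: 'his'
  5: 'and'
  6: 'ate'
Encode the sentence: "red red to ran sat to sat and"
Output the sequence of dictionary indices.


Look up each word in the dictionary:
  'red' -> 0
  'red' -> 0
  'to' -> 2
  'ran' -> 3
  'sat' -> 1
  'to' -> 2
  'sat' -> 1
  'and' -> 5

Encoded: [0, 0, 2, 3, 1, 2, 1, 5]


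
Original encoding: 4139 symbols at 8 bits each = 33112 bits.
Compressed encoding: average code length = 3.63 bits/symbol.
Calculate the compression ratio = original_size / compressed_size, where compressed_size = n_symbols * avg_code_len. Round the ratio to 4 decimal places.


original_size = n_symbols * orig_bits = 4139 * 8 = 33112 bits
compressed_size = n_symbols * avg_code_len = 4139 * 3.63 = 15024.57 bits
ratio = original_size / compressed_size = 33112 / 15024.57 = 2.2039

Compression ratio = 2.2039


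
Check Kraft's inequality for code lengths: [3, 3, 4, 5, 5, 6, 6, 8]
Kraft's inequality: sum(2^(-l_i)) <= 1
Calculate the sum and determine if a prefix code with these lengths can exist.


Sum = 2^(-3) + 2^(-3) + 2^(-4) + 2^(-5) + 2^(-5) + 2^(-6) + 2^(-6) + 2^(-8)
    = 0.125 + 0.125 + 0.0625 + 0.03125 + 0.03125 + 0.015625 + 0.015625 + 0.00390625
    = 105/256 = 0.41015625
Since 0.41015625 <= 1, Kraft's inequality IS satisfied.
A prefix code with these lengths CAN exist.

Kraft sum = 0.41015625. Satisfied.


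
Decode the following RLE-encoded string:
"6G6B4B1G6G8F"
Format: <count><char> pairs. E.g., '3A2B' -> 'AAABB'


Expanding each <count><char> pair:
  6G -> 'GGGGGG'
  6B -> 'BBBBBB'
  4B -> 'BBBB'
  1G -> 'G'
  6G -> 'GGGGGG'
  8F -> 'FFFFFFFF'

Decoded = GGGGGGBBBBBBBBBBGGGGGGGFFFFFFFF


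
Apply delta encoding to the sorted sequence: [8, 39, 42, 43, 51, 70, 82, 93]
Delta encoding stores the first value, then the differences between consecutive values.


First value: 8
Deltas:
  39 - 8 = 31
  42 - 39 = 3
  43 - 42 = 1
  51 - 43 = 8
  70 - 51 = 19
  82 - 70 = 12
  93 - 82 = 11


Delta encoded: [8, 31, 3, 1, 8, 19, 12, 11]


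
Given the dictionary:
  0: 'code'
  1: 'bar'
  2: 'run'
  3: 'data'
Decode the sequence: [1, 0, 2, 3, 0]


Look up each index in the dictionary:
  1 -> 'bar'
  0 -> 'code'
  2 -> 'run'
  3 -> 'data'
  0 -> 'code'

Decoded: "bar code run data code"


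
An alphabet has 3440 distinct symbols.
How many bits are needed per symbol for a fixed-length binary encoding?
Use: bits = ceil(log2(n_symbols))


log2(3440) = 11.7482
Bracket: 2^11 = 2048 < 3440 <= 2^12 = 4096
So ceil(log2(3440)) = 12

bits = ceil(log2(3440)) = ceil(11.7482) = 12 bits


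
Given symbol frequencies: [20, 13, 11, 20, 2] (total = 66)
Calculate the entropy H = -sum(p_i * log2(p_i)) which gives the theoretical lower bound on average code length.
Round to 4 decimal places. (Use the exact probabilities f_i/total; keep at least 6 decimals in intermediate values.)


Per-symbol terms -p_i * log2(p_i) with p_i = f_i/66:
  p = 20/66 = 0.303030: log2(p) = -1.722466, -p*log2(p) = 0.521959
  p = 13/66 = 0.196970: log2(p) = -2.343954, -p*log2(p) = 0.461688
  p = 11/66 = 0.166667: log2(p) = -2.584963, -p*log2(p) = 0.430827
  p = 20/66 = 0.303030: log2(p) = -1.722466, -p*log2(p) = 0.521959
  p = 2/66 = 0.030303: log2(p) = -5.044394, -p*log2(p) = 0.152860
H = 0.521959 + 0.461688 + 0.430827 + 0.521959 + 0.152860 = 2.089293

H = 2.0893 bits/symbol


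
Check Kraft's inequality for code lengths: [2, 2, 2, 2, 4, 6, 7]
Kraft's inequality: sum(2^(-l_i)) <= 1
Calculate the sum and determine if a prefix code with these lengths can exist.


Sum = 2^(-2) + 2^(-2) + 2^(-2) + 2^(-2) + 2^(-4) + 2^(-6) + 2^(-7)
    = 0.25 + 0.25 + 0.25 + 0.25 + 0.0625 + 0.015625 + 0.0078125
    = 139/128 = 1.0859375
Since 1.0859375 > 1, Kraft's inequality is NOT satisfied.
A prefix code with these lengths CANNOT exist.

Kraft sum = 1.0859375. Not satisfied.


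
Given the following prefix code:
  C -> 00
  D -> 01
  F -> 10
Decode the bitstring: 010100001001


Decoding step by step:
Bits 01 -> D
Bits 01 -> D
Bits 00 -> C
Bits 00 -> C
Bits 10 -> F
Bits 01 -> D


Decoded message: DDCCFD


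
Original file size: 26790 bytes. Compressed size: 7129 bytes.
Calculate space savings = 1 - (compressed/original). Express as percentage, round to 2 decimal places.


ratio = compressed/original = 7129/26790 = 0.266107
savings = 1 - ratio = 1 - 0.266107 = 0.733893
as a percentage: 0.733893 * 100 = 73.39%

Space savings = 1 - 7129/26790 = 73.39%


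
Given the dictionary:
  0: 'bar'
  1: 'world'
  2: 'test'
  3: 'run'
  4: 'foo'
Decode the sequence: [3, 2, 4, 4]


Look up each index in the dictionary:
  3 -> 'run'
  2 -> 'test'
  4 -> 'foo'
  4 -> 'foo'

Decoded: "run test foo foo"


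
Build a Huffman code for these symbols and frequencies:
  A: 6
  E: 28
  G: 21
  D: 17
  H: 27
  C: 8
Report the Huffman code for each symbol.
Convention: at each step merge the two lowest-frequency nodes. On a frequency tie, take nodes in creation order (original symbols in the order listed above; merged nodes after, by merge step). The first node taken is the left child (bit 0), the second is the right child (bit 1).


Huffman tree construction:
Step 1: Merge A(6) + C(8) = 14
Step 2: Merge (A+C)(14) + D(17) = 31
Step 3: Merge G(21) + H(27) = 48
Step 4: Merge E(28) + ((A+C)+D)(31) = 59
Step 5: Merge (G+H)(48) + (E+((A+C)+D))(59) = 107
Read each symbol's code off the tree from the root (left child = 0, right child = 1).

Codes:
  A: 1100 (length 4)
  E: 10 (length 2)
  G: 00 (length 2)
  D: 111 (length 3)
  H: 01 (length 2)
  C: 1101 (length 4)
Average code length: 259/107 = 2.4206 bits/symbol


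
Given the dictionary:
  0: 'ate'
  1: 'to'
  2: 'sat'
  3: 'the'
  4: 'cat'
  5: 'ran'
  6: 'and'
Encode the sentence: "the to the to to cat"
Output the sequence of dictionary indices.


Look up each word in the dictionary:
  'the' -> 3
  'to' -> 1
  'the' -> 3
  'to' -> 1
  'to' -> 1
  'cat' -> 4

Encoded: [3, 1, 3, 1, 1, 4]


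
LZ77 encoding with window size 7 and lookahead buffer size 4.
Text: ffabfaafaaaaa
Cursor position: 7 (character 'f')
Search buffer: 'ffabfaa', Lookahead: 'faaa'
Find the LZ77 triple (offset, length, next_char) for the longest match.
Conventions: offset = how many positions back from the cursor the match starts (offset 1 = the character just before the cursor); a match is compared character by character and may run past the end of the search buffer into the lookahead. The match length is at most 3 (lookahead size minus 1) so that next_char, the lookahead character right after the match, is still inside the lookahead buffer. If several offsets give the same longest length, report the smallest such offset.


Try each offset into the search buffer:
  offset=1 (pos 6, char 'a'): match length 0
  offset=2 (pos 5, char 'a'): match length 0
  offset=3 (pos 4, char 'f'): match length 3
  offset=4 (pos 3, char 'b'): match length 0
  offset=5 (pos 2, char 'a'): match length 0
  offset=6 (pos 1, char 'f'): match length 2
  offset=7 (pos 0, char 'f'): match length 1
Longest match has length 3 at offset 3.
next_char = character at position 7 + 3 = 10 -> 'a'

Best match: offset=3, length=3 (matching 'faa' starting at position 4)
LZ77 triple: (3, 3, 'a')


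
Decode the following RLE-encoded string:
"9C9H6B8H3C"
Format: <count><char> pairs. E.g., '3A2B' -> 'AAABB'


Expanding each <count><char> pair:
  9C -> 'CCCCCCCCC'
  9H -> 'HHHHHHHHH'
  6B -> 'BBBBBB'
  8H -> 'HHHHHHHH'
  3C -> 'CCC'

Decoded = CCCCCCCCCHHHHHHHHHBBBBBBHHHHHHHHCCC


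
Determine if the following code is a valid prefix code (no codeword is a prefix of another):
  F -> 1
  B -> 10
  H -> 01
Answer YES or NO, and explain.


Checking each pair (does one codeword prefix another?):
  F='1' vs B='10': prefix -- VIOLATION

NO -- this is NOT a valid prefix code. F (1) is a prefix of B (10).


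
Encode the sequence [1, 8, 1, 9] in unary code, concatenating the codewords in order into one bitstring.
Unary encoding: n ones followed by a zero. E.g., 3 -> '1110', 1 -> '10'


Encode each number as n ones followed by a terminating 0:
  1 -> 10 (2 bits)
  8 -> 111111110 (9 bits)
  1 -> 10 (2 bits)
  9 -> 1111111110 (10 bits)
Total length = 2 + 9 + 2 + 10 = 23 bits.

Unary([1, 8, 1, 9]) = 10111111110101111111110 (23 bits)


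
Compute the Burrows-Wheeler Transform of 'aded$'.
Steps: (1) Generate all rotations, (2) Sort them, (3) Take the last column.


Rotations (sorted):
  0: $aded -> last char: d
  1: aded$ -> last char: $
  2: d$ade -> last char: e
  3: ded$a -> last char: a
  4: ed$ad -> last char: d


BWT = d$ead


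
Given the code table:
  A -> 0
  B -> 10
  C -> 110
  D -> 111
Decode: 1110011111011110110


Decoding:
111 -> D
0 -> A
0 -> A
111 -> D
110 -> C
111 -> D
10 -> B
110 -> C


Result: DAADCDBC


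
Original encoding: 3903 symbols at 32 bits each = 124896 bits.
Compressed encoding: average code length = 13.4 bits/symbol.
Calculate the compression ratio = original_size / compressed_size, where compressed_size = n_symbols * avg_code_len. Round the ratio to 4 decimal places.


original_size = n_symbols * orig_bits = 3903 * 32 = 124896 bits
compressed_size = n_symbols * avg_code_len = 3903 * 13.4 = 52300.2 bits
ratio = original_size / compressed_size = 124896 / 52300.2 = 2.3881

Compression ratio = 2.3881


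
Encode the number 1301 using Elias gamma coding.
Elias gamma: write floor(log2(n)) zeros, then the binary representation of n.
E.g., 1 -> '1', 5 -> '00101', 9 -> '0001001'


num_bits = floor(log2(1301)) + 1 = 11
leading_zeros = num_bits - 1 = 10
binary(1301) = 10100010101

Elias gamma(1301) = '0000000000' + '10100010101' = 000000000010100010101 (21 bits)


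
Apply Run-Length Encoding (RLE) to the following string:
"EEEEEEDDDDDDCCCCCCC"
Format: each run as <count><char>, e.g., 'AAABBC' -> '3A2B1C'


Scanning runs left to right:
  i=0: run of 'E' x 6 -> '6E'
  i=6: run of 'D' x 6 -> '6D'
  i=12: run of 'C' x 7 -> '7C'

RLE = 6E6D7C


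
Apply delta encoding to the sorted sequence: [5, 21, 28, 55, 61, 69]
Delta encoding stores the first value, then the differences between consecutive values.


First value: 5
Deltas:
  21 - 5 = 16
  28 - 21 = 7
  55 - 28 = 27
  61 - 55 = 6
  69 - 61 = 8


Delta encoded: [5, 16, 7, 27, 6, 8]


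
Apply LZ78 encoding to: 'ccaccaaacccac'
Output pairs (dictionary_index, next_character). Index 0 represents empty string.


LZ78 encoding steps:
Dictionary: {0: ''}
Step 1: w='' (idx 0), next='c' -> output (0, 'c'), add 'c' as idx 1
Step 2: w='c' (idx 1), next='a' -> output (1, 'a'), add 'ca' as idx 2
Step 3: w='c' (idx 1), next='c' -> output (1, 'c'), add 'cc' as idx 3
Step 4: w='' (idx 0), next='a' -> output (0, 'a'), add 'a' as idx 4
Step 5: w='a' (idx 4), next='a' -> output (4, 'a'), add 'aa' as idx 5
Step 6: w='cc' (idx 3), next='c' -> output (3, 'c'), add 'ccc' as idx 6
Step 7: w='a' (idx 4), next='c' -> output (4, 'c'), add 'ac' as idx 7


Encoded: [(0, 'c'), (1, 'a'), (1, 'c'), (0, 'a'), (4, 'a'), (3, 'c'), (4, 'c')]


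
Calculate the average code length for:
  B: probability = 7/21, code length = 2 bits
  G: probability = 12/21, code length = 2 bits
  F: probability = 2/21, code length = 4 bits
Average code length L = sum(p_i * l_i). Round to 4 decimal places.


Weighted contributions p_i * l_i:
  B: (7/21) * 2 = 14/21
  G: (12/21) * 2 = 24/21
  F: (2/21) * 4 = 8/21
Sum = (14 + 24 + 8)/21 = 46/21

L = 46/21 = 2.1905 bits/symbol


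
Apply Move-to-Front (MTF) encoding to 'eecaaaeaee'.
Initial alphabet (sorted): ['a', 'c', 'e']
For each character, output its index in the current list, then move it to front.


MTF encoding:
'e': index 2 in ['a', 'c', 'e'] -> ['e', 'a', 'c']
'e': index 0 in ['e', 'a', 'c'] -> ['e', 'a', 'c']
'c': index 2 in ['e', 'a', 'c'] -> ['c', 'e', 'a']
'a': index 2 in ['c', 'e', 'a'] -> ['a', 'c', 'e']
'a': index 0 in ['a', 'c', 'e'] -> ['a', 'c', 'e']
'a': index 0 in ['a', 'c', 'e'] -> ['a', 'c', 'e']
'e': index 2 in ['a', 'c', 'e'] -> ['e', 'a', 'c']
'a': index 1 in ['e', 'a', 'c'] -> ['a', 'e', 'c']
'e': index 1 in ['a', 'e', 'c'] -> ['e', 'a', 'c']
'e': index 0 in ['e', 'a', 'c'] -> ['e', 'a', 'c']


Output: [2, 0, 2, 2, 0, 0, 2, 1, 1, 0]


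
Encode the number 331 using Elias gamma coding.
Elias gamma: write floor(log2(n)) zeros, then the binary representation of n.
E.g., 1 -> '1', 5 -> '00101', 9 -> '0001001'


num_bits = floor(log2(331)) + 1 = 9
leading_zeros = num_bits - 1 = 8
binary(331) = 101001011

Elias gamma(331) = '00000000' + '101001011' = 00000000101001011 (17 bits)


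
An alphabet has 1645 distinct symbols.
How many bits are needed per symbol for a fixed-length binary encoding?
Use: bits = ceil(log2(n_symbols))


log2(1645) = 10.6839
Bracket: 2^10 = 1024 < 1645 <= 2^11 = 2048
So ceil(log2(1645)) = 11

bits = ceil(log2(1645)) = ceil(10.6839) = 11 bits


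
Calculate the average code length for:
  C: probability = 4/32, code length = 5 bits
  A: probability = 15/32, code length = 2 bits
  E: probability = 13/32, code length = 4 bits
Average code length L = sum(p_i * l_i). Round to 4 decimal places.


Weighted contributions p_i * l_i:
  C: (4/32) * 5 = 20/32
  A: (15/32) * 2 = 30/32
  E: (13/32) * 4 = 52/32
Sum = (20 + 30 + 52)/32 = 102/32

L = 102/32 = 3.1875 bits/symbol


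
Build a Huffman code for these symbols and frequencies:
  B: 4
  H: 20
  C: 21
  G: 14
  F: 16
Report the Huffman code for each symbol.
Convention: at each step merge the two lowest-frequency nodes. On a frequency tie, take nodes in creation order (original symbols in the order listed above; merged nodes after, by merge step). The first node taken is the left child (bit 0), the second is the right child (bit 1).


Huffman tree construction:
Step 1: Merge B(4) + G(14) = 18
Step 2: Merge F(16) + (B+G)(18) = 34
Step 3: Merge H(20) + C(21) = 41
Step 4: Merge (F+(B+G))(34) + (H+C)(41) = 75
Read each symbol's code off the tree from the root (left child = 0, right child = 1).

Codes:
  B: 010 (length 3)
  H: 10 (length 2)
  C: 11 (length 2)
  G: 011 (length 3)
  F: 00 (length 2)
Average code length: 168/75 = 2.2400 bits/symbol


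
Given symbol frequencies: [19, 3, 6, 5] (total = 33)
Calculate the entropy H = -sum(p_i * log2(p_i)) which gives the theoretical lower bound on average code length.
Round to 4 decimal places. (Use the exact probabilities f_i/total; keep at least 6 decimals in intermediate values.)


Per-symbol terms -p_i * log2(p_i) with p_i = f_i/33:
  p = 19/33 = 0.575758: log2(p) = -0.796467, -p*log2(p) = 0.458572
  p = 3/33 = 0.090909: log2(p) = -3.459432, -p*log2(p) = 0.314494
  p = 6/33 = 0.181818: log2(p) = -2.459432, -p*log2(p) = 0.447169
  p = 5/33 = 0.151515: log2(p) = -2.722466, -p*log2(p) = 0.412495
H = 0.458572 + 0.314494 + 0.447169 + 0.412495 = 1.632730

H = 1.6327 bits/symbol


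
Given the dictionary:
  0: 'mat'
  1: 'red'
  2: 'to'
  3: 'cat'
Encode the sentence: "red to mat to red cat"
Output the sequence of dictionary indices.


Look up each word in the dictionary:
  'red' -> 1
  'to' -> 2
  'mat' -> 0
  'to' -> 2
  'red' -> 1
  'cat' -> 3

Encoded: [1, 2, 0, 2, 1, 3]


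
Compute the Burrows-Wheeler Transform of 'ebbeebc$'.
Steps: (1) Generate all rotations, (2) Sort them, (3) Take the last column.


Rotations (sorted):
  0: $ebbeebc -> last char: c
  1: bbeebc$e -> last char: e
  2: bc$ebbee -> last char: e
  3: beebc$eb -> last char: b
  4: c$ebbeeb -> last char: b
  5: ebbeebc$ -> last char: $
  6: ebc$ebbe -> last char: e
  7: eebc$ebb -> last char: b


BWT = ceebb$eb


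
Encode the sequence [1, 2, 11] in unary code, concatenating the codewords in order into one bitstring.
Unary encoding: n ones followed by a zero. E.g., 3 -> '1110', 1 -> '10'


Encode each number as n ones followed by a terminating 0:
  1 -> 10 (2 bits)
  2 -> 110 (3 bits)
  11 -> 111111111110 (12 bits)
Total length = 2 + 3 + 12 = 17 bits.

Unary([1, 2, 11]) = 10110111111111110 (17 bits)


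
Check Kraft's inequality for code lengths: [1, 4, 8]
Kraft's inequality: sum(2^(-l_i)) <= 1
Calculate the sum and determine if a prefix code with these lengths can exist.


Sum = 2^(-1) + 2^(-4) + 2^(-8)
    = 0.5 + 0.0625 + 0.00390625
    = 145/256 = 0.56640625
Since 0.56640625 <= 1, Kraft's inequality IS satisfied.
A prefix code with these lengths CAN exist.

Kraft sum = 0.56640625. Satisfied.


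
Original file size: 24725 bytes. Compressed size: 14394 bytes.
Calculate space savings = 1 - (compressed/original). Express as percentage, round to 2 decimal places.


ratio = compressed/original = 14394/24725 = 0.582164
savings = 1 - ratio = 1 - 0.582164 = 0.417836
as a percentage: 0.417836 * 100 = 41.78%

Space savings = 1 - 14394/24725 = 41.78%


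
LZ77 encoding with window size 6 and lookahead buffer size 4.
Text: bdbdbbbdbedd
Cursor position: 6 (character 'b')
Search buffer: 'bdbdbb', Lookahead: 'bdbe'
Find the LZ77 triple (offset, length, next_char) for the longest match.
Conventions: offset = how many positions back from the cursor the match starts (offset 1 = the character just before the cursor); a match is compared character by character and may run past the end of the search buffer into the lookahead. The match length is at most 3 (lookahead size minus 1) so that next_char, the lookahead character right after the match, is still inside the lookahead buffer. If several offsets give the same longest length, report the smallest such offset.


Try each offset into the search buffer:
  offset=1 (pos 5, char 'b'): match length 1
  offset=2 (pos 4, char 'b'): match length 1
  offset=3 (pos 3, char 'd'): match length 0
  offset=4 (pos 2, char 'b'): match length 3
  offset=5 (pos 1, char 'd'): match length 0
  offset=6 (pos 0, char 'b'): match length 3
Longest match has length 3, found at offsets 4, 6; take the smallest, offset 4.
next_char = character at position 6 + 3 = 9 -> 'e'

Best match: offset=4, length=3 (matching 'bdb' starting at position 2)
LZ77 triple: (4, 3, 'e')


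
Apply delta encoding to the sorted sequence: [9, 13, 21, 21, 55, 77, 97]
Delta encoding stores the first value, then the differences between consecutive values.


First value: 9
Deltas:
  13 - 9 = 4
  21 - 13 = 8
  21 - 21 = 0
  55 - 21 = 34
  77 - 55 = 22
  97 - 77 = 20


Delta encoded: [9, 4, 8, 0, 34, 22, 20]


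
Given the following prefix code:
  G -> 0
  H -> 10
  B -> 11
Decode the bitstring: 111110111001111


Decoding step by step:
Bits 11 -> B
Bits 11 -> B
Bits 10 -> H
Bits 11 -> B
Bits 10 -> H
Bits 0 -> G
Bits 11 -> B
Bits 11 -> B


Decoded message: BBHBHGBB


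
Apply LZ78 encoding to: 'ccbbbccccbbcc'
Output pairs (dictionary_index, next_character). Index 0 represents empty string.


LZ78 encoding steps:
Dictionary: {0: ''}
Step 1: w='' (idx 0), next='c' -> output (0, 'c'), add 'c' as idx 1
Step 2: w='c' (idx 1), next='b' -> output (1, 'b'), add 'cb' as idx 2
Step 3: w='' (idx 0), next='b' -> output (0, 'b'), add 'b' as idx 3
Step 4: w='b' (idx 3), next='c' -> output (3, 'c'), add 'bc' as idx 4
Step 5: w='c' (idx 1), next='c' -> output (1, 'c'), add 'cc' as idx 5
Step 6: w='cb' (idx 2), next='b' -> output (2, 'b'), add 'cbb' as idx 6
Step 7: w='cc' (idx 5), end of input -> output (5, '')


Encoded: [(0, 'c'), (1, 'b'), (0, 'b'), (3, 'c'), (1, 'c'), (2, 'b'), (5, '')]


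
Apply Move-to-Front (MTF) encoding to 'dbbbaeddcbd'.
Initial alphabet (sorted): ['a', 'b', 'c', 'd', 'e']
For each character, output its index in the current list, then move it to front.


MTF encoding:
'd': index 3 in ['a', 'b', 'c', 'd', 'e'] -> ['d', 'a', 'b', 'c', 'e']
'b': index 2 in ['d', 'a', 'b', 'c', 'e'] -> ['b', 'd', 'a', 'c', 'e']
'b': index 0 in ['b', 'd', 'a', 'c', 'e'] -> ['b', 'd', 'a', 'c', 'e']
'b': index 0 in ['b', 'd', 'a', 'c', 'e'] -> ['b', 'd', 'a', 'c', 'e']
'a': index 2 in ['b', 'd', 'a', 'c', 'e'] -> ['a', 'b', 'd', 'c', 'e']
'e': index 4 in ['a', 'b', 'd', 'c', 'e'] -> ['e', 'a', 'b', 'd', 'c']
'd': index 3 in ['e', 'a', 'b', 'd', 'c'] -> ['d', 'e', 'a', 'b', 'c']
'd': index 0 in ['d', 'e', 'a', 'b', 'c'] -> ['d', 'e', 'a', 'b', 'c']
'c': index 4 in ['d', 'e', 'a', 'b', 'c'] -> ['c', 'd', 'e', 'a', 'b']
'b': index 4 in ['c', 'd', 'e', 'a', 'b'] -> ['b', 'c', 'd', 'e', 'a']
'd': index 2 in ['b', 'c', 'd', 'e', 'a'] -> ['d', 'b', 'c', 'e', 'a']


Output: [3, 2, 0, 0, 2, 4, 3, 0, 4, 4, 2]


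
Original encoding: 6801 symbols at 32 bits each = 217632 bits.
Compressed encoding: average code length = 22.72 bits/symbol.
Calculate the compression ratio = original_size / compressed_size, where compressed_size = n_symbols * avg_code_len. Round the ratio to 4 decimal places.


original_size = n_symbols * orig_bits = 6801 * 32 = 217632 bits
compressed_size = n_symbols * avg_code_len = 6801 * 22.72 = 154518.72 bits
ratio = original_size / compressed_size = 217632 / 154518.72 = 1.4085

Compression ratio = 1.4085


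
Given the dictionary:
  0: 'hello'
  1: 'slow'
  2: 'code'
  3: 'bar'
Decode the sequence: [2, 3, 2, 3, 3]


Look up each index in the dictionary:
  2 -> 'code'
  3 -> 'bar'
  2 -> 'code'
  3 -> 'bar'
  3 -> 'bar'

Decoded: "code bar code bar bar"


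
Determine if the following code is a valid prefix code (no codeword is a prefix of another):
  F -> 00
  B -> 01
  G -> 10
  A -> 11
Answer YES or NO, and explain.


Checking each pair (does one codeword prefix another?):
  F='00' vs B='01': no prefix
  F='00' vs G='10': no prefix
  F='00' vs A='11': no prefix
  B='01' vs F='00': no prefix
  B='01' vs G='10': no prefix
  B='01' vs A='11': no prefix
  G='10' vs F='00': no prefix
  G='10' vs B='01': no prefix
  G='10' vs A='11': no prefix
  A='11' vs F='00': no prefix
  A='11' vs B='01': no prefix
  A='11' vs G='10': no prefix
No violation found over all pairs.

YES -- this is a valid prefix code. No codeword is a prefix of any other codeword.


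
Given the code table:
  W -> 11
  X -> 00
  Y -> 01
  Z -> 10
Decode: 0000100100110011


Decoding:
00 -> X
00 -> X
10 -> Z
01 -> Y
00 -> X
11 -> W
00 -> X
11 -> W


Result: XXZYXWXW


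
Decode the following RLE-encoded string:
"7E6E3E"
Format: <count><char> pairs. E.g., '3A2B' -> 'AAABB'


Expanding each <count><char> pair:
  7E -> 'EEEEEEE'
  6E -> 'EEEEEE'
  3E -> 'EEE'

Decoded = EEEEEEEEEEEEEEEE


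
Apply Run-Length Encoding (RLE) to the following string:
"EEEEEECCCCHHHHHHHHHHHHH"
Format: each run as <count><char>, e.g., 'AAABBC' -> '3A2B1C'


Scanning runs left to right:
  i=0: run of 'E' x 6 -> '6E'
  i=6: run of 'C' x 4 -> '4C'
  i=10: run of 'H' x 13 -> '13H'

RLE = 6E4C13H


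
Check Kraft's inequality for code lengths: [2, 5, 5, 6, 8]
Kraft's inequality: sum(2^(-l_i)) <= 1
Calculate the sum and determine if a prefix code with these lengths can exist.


Sum = 2^(-2) + 2^(-5) + 2^(-5) + 2^(-6) + 2^(-8)
    = 0.25 + 0.03125 + 0.03125 + 0.015625 + 0.00390625
    = 85/256 = 0.33203125
Since 0.33203125 <= 1, Kraft's inequality IS satisfied.
A prefix code with these lengths CAN exist.

Kraft sum = 0.33203125. Satisfied.


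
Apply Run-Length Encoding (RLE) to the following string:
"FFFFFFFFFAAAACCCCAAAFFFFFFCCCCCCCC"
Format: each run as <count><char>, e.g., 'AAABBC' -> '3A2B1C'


Scanning runs left to right:
  i=0: run of 'F' x 9 -> '9F'
  i=9: run of 'A' x 4 -> '4A'
  i=13: run of 'C' x 4 -> '4C'
  i=17: run of 'A' x 3 -> '3A'
  i=20: run of 'F' x 6 -> '6F'
  i=26: run of 'C' x 8 -> '8C'

RLE = 9F4A4C3A6F8C


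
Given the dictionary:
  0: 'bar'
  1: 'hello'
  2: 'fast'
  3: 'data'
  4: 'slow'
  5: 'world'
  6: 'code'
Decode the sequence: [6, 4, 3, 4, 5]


Look up each index in the dictionary:
  6 -> 'code'
  4 -> 'slow'
  3 -> 'data'
  4 -> 'slow'
  5 -> 'world'

Decoded: "code slow data slow world"


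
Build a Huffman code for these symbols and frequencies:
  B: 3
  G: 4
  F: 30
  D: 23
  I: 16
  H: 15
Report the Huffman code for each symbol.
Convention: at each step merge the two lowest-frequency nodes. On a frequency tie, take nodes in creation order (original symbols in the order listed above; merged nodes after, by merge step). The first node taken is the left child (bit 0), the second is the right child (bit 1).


Huffman tree construction:
Step 1: Merge B(3) + G(4) = 7
Step 2: Merge (B+G)(7) + H(15) = 22
Step 3: Merge I(16) + ((B+G)+H)(22) = 38
Step 4: Merge D(23) + F(30) = 53
Step 5: Merge (I+((B+G)+H))(38) + (D+F)(53) = 91
Read each symbol's code off the tree from the root (left child = 0, right child = 1).

Codes:
  B: 0100 (length 4)
  G: 0101 (length 4)
  F: 11 (length 2)
  D: 10 (length 2)
  I: 00 (length 2)
  H: 011 (length 3)
Average code length: 211/91 = 2.3187 bits/symbol


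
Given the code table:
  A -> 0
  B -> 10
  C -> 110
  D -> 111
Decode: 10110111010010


Decoding:
10 -> B
110 -> C
111 -> D
0 -> A
10 -> B
0 -> A
10 -> B


Result: BCDABAB


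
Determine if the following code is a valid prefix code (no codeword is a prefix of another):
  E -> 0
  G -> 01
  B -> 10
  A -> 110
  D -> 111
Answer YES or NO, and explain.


Checking each pair (does one codeword prefix another?):
  E='0' vs G='01': prefix -- VIOLATION

NO -- this is NOT a valid prefix code. E (0) is a prefix of G (01).


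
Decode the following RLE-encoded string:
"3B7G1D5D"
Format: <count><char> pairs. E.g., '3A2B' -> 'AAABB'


Expanding each <count><char> pair:
  3B -> 'BBB'
  7G -> 'GGGGGGG'
  1D -> 'D'
  5D -> 'DDDDD'

Decoded = BBBGGGGGGGDDDDDD


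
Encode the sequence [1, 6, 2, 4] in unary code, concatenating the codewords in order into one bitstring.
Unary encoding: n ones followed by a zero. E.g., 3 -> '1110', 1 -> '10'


Encode each number as n ones followed by a terminating 0:
  1 -> 10 (2 bits)
  6 -> 1111110 (7 bits)
  2 -> 110 (3 bits)
  4 -> 11110 (5 bits)
Total length = 2 + 7 + 3 + 5 = 17 bits.

Unary([1, 6, 2, 4]) = 10111111011011110 (17 bits)


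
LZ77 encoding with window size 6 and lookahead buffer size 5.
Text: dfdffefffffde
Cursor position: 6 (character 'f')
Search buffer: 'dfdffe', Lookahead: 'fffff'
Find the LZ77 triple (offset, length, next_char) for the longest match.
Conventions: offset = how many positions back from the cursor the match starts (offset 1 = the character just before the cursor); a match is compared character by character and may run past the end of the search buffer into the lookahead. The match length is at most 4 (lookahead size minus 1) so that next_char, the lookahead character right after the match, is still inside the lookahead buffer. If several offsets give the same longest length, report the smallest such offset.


Try each offset into the search buffer:
  offset=1 (pos 5, char 'e'): match length 0
  offset=2 (pos 4, char 'f'): match length 1
  offset=3 (pos 3, char 'f'): match length 2
  offset=4 (pos 2, char 'd'): match length 0
  offset=5 (pos 1, char 'f'): match length 1
  offset=6 (pos 0, char 'd'): match length 0
Longest match has length 2 at offset 3.
next_char = character at position 6 + 2 = 8 -> 'f'

Best match: offset=3, length=2 (matching 'ff' starting at position 3)
LZ77 triple: (3, 2, 'f')


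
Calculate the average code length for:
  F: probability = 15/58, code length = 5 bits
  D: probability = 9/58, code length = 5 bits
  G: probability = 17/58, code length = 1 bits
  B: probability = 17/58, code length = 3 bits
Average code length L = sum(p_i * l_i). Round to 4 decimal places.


Weighted contributions p_i * l_i:
  F: (15/58) * 5 = 75/58
  D: (9/58) * 5 = 45/58
  G: (17/58) * 1 = 17/58
  B: (17/58) * 3 = 51/58
Sum = (75 + 45 + 17 + 51)/58 = 188/58

L = 188/58 = 3.2414 bits/symbol


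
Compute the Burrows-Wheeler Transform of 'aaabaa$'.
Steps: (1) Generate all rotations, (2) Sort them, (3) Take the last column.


Rotations (sorted):
  0: $aaabaa -> last char: a
  1: a$aaaba -> last char: a
  2: aa$aaab -> last char: b
  3: aaabaa$ -> last char: $
  4: aabaa$a -> last char: a
  5: abaa$aa -> last char: a
  6: baa$aaa -> last char: a


BWT = aab$aaa


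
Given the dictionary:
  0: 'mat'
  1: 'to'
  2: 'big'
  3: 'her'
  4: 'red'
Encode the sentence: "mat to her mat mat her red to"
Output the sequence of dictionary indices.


Look up each word in the dictionary:
  'mat' -> 0
  'to' -> 1
  'her' -> 3
  'mat' -> 0
  'mat' -> 0
  'her' -> 3
  'red' -> 4
  'to' -> 1

Encoded: [0, 1, 3, 0, 0, 3, 4, 1]


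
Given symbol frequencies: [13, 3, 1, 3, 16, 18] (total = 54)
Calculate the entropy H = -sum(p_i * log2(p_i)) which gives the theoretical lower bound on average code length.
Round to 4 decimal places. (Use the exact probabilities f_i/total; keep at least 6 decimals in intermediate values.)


Per-symbol terms -p_i * log2(p_i) with p_i = f_i/54:
  p = 13/54 = 0.240741: log2(p) = -2.054448, -p*log2(p) = 0.494589
  p = 3/54 = 0.055556: log2(p) = -4.169925, -p*log2(p) = 0.231663
  p = 1/54 = 0.018519: log2(p) = -5.754888, -p*log2(p) = 0.106572
  p = 3/54 = 0.055556: log2(p) = -4.169925, -p*log2(p) = 0.231663
  p = 16/54 = 0.296296: log2(p) = -1.754888, -p*log2(p) = 0.519967
  p = 18/54 = 0.333333: log2(p) = -1.584963, -p*log2(p) = 0.528321
H = 0.494589 + 0.231663 + 0.106572 + 0.231663 + 0.519967 + 0.528321 = 2.112775

H = 2.1128 bits/symbol


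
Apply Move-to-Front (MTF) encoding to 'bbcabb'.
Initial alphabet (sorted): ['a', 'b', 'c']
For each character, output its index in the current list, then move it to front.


MTF encoding:
'b': index 1 in ['a', 'b', 'c'] -> ['b', 'a', 'c']
'b': index 0 in ['b', 'a', 'c'] -> ['b', 'a', 'c']
'c': index 2 in ['b', 'a', 'c'] -> ['c', 'b', 'a']
'a': index 2 in ['c', 'b', 'a'] -> ['a', 'c', 'b']
'b': index 2 in ['a', 'c', 'b'] -> ['b', 'a', 'c']
'b': index 0 in ['b', 'a', 'c'] -> ['b', 'a', 'c']


Output: [1, 0, 2, 2, 2, 0]


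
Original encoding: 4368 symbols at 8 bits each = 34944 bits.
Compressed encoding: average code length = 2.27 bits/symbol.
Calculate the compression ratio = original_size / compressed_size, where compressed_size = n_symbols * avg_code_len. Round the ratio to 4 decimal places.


original_size = n_symbols * orig_bits = 4368 * 8 = 34944 bits
compressed_size = n_symbols * avg_code_len = 4368 * 2.27 = 9915.36 bits
ratio = original_size / compressed_size = 34944 / 9915.36 = 3.5242

Compression ratio = 3.5242


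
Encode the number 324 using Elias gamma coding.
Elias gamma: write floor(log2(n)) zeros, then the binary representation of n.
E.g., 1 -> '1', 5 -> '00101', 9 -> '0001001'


num_bits = floor(log2(324)) + 1 = 9
leading_zeros = num_bits - 1 = 8
binary(324) = 101000100

Elias gamma(324) = '00000000' + '101000100' = 00000000101000100 (17 bits)


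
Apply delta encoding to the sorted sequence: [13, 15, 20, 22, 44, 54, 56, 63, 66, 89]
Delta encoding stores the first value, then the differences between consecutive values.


First value: 13
Deltas:
  15 - 13 = 2
  20 - 15 = 5
  22 - 20 = 2
  44 - 22 = 22
  54 - 44 = 10
  56 - 54 = 2
  63 - 56 = 7
  66 - 63 = 3
  89 - 66 = 23


Delta encoded: [13, 2, 5, 2, 22, 10, 2, 7, 3, 23]


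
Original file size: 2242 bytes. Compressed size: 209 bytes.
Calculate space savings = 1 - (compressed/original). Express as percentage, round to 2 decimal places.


ratio = compressed/original = 209/2242 = 0.09322
savings = 1 - ratio = 1 - 0.09322 = 0.90678
as a percentage: 0.90678 * 100 = 90.68%

Space savings = 1 - 209/2242 = 90.68%


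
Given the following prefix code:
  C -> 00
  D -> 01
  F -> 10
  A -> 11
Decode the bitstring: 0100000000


Decoding step by step:
Bits 01 -> D
Bits 00 -> C
Bits 00 -> C
Bits 00 -> C
Bits 00 -> C


Decoded message: DCCCC


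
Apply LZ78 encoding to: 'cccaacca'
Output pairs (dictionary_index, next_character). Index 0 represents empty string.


LZ78 encoding steps:
Dictionary: {0: ''}
Step 1: w='' (idx 0), next='c' -> output (0, 'c'), add 'c' as idx 1
Step 2: w='c' (idx 1), next='c' -> output (1, 'c'), add 'cc' as idx 2
Step 3: w='' (idx 0), next='a' -> output (0, 'a'), add 'a' as idx 3
Step 4: w='a' (idx 3), next='c' -> output (3, 'c'), add 'ac' as idx 4
Step 5: w='c' (idx 1), next='a' -> output (1, 'a'), add 'ca' as idx 5


Encoded: [(0, 'c'), (1, 'c'), (0, 'a'), (3, 'c'), (1, 'a')]


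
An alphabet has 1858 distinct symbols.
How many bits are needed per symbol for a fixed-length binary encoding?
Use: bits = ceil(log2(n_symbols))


log2(1858) = 10.8595
Bracket: 2^10 = 1024 < 1858 <= 2^11 = 2048
So ceil(log2(1858)) = 11

bits = ceil(log2(1858)) = ceil(10.8595) = 11 bits


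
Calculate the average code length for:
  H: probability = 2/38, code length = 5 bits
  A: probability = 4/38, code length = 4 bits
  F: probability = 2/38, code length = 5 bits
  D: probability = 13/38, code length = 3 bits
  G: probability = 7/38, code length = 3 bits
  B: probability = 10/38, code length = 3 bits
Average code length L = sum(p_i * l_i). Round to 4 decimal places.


Weighted contributions p_i * l_i:
  H: (2/38) * 5 = 10/38
  A: (4/38) * 4 = 16/38
  F: (2/38) * 5 = 10/38
  D: (13/38) * 3 = 39/38
  G: (7/38) * 3 = 21/38
  B: (10/38) * 3 = 30/38
Sum = (10 + 16 + 10 + 39 + 21 + 30)/38 = 126/38

L = 126/38 = 3.3158 bits/symbol


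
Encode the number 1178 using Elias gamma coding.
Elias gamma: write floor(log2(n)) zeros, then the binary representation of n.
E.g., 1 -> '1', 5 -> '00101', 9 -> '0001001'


num_bits = floor(log2(1178)) + 1 = 11
leading_zeros = num_bits - 1 = 10
binary(1178) = 10010011010

Elias gamma(1178) = '0000000000' + '10010011010' = 000000000010010011010 (21 bits)


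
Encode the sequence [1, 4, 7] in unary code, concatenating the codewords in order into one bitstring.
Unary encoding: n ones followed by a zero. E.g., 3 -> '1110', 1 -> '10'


Encode each number as n ones followed by a terminating 0:
  1 -> 10 (2 bits)
  4 -> 11110 (5 bits)
  7 -> 11111110 (8 bits)
Total length = 2 + 5 + 8 = 15 bits.

Unary([1, 4, 7]) = 101111011111110 (15 bits)


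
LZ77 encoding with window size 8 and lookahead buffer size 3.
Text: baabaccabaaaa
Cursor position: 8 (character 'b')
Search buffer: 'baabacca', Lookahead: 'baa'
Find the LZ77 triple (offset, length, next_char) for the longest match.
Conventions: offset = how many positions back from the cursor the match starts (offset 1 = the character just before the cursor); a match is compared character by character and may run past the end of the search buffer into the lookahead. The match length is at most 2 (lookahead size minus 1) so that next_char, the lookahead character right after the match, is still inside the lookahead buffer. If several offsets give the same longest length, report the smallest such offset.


Try each offset into the search buffer:
  offset=1 (pos 7, char 'a'): match length 0
  offset=2 (pos 6, char 'c'): match length 0
  offset=3 (pos 5, char 'c'): match length 0
  offset=4 (pos 4, char 'a'): match length 0
  offset=5 (pos 3, char 'b'): match length 2
  offset=6 (pos 2, char 'a'): match length 0
  offset=7 (pos 1, char 'a'): match length 0
  offset=8 (pos 0, char 'b'): match length 2
Longest match has length 2, found at offsets 5, 8; take the smallest, offset 5.
next_char = character at position 8 + 2 = 10 -> 'a'

Best match: offset=5, length=2 (matching 'ba' starting at position 3)
LZ77 triple: (5, 2, 'a')


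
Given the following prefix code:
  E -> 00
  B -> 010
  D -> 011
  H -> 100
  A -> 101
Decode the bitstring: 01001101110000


Decoding step by step:
Bits 010 -> B
Bits 011 -> D
Bits 011 -> D
Bits 100 -> H
Bits 00 -> E


Decoded message: BDDHE
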